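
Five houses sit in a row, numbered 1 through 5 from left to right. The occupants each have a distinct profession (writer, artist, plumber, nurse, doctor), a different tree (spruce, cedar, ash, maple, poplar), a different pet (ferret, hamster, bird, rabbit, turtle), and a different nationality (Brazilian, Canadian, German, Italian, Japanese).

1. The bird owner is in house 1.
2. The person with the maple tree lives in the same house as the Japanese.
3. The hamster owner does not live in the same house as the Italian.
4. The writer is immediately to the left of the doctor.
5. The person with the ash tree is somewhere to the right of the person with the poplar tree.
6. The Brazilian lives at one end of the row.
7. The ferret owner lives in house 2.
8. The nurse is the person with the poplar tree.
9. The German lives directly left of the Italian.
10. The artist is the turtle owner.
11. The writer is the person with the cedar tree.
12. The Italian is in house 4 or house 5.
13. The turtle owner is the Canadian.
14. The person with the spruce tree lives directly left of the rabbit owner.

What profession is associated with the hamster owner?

plumber

By clue 1, the bird owner is in house 1.
The ferret owner is in house 2 (clue 7).
House 2's nationality must be Japanese (nothing else left).
By clue 2, the person with the maple tree is in house 2.
That leaves ash as the tree for house 5.
So house 1 gets Brazilian for nationality.
The person with the spruce tree is narrowed to house 3 or 4; consider each.
Placing it in house 4 leads to a contradiction, so it's in house 3.
Clue 14: the rabbit owner is in house 4.
The artist is narrowed to house 3 or 5; consider each.
Placing it in house 3 leads to a contradiction, so it's in house 5.
The turtle owner is in house 5 (clue 10).
Clue 13 places the Canadian in house 5.
That leaves doctor as the profession for house 2.
The only profession still possible for house 3 is plumber.
House 3 pet: only hamster fits.
The only nationality still possible for house 3 is German.
So house 4 gets Italian for nationality.
From clue 4, the writer must be in house 1.
Clue 11: the person with the cedar tree is in house 1.
That leaves nurse as the profession for house 4.
House 4 tree: only poplar fits.
So: house 1 = writer/cedar/bird/Brazilian, house 2 = doctor/maple/ferret/Japanese, house 3 = plumber/spruce/hamster/German, house 4 = nurse/poplar/rabbit/Italian, house 5 = artist/ash/turtle/Canadian.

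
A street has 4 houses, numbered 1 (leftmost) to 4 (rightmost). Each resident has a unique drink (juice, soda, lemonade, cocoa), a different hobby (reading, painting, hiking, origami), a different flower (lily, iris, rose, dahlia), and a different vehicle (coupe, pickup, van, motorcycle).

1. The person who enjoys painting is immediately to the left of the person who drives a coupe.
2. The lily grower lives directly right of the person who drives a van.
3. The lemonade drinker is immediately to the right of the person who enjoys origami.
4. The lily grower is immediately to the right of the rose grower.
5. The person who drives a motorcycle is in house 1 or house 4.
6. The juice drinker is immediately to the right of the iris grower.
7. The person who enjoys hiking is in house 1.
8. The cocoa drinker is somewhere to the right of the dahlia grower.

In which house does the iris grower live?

1

The person who enjoys hiking is in house 1 (clue 7).
So house 1 gets soda for drink.
House 4's hobby must be reading (nothing else left).
The only flower still possible for house 4 is lily.
The person who drives a van is in house 3 (clue 2).
Clue 4: the rose grower is in house 3.
So house 2 gets pickup for vehicle.
From clue 1, the person who enjoys painting must be in house 3.
That leaves origami as the hobby for house 2.
House 1's vehicle must be motorcycle (nothing else left).
So house 4 gets coupe for vehicle.
From clue 3, the lemonade drinker must be in house 3.
House 4's drink must be cocoa (nothing else left).
From clue 6, the iris grower must be in house 1.
House 2 drink: only juice fits.
So house 2 gets dahlia for flower.
So: house 1 = soda/hiking/iris/motorcycle, house 2 = juice/origami/dahlia/pickup, house 3 = lemonade/painting/rose/van, house 4 = cocoa/reading/lily/coupe.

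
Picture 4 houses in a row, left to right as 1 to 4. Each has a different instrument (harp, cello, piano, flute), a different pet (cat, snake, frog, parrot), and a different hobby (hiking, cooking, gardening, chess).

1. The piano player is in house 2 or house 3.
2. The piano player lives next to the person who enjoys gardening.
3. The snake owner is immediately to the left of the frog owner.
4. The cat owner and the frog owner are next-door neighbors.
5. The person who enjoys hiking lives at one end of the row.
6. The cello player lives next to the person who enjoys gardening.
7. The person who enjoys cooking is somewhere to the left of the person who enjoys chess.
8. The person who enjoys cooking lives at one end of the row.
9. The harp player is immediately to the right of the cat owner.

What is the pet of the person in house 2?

frog

The person who enjoys cooking is in house 1 (clue 8).
House 4's hobby must be hiking (nothing else left).
The piano player is narrowed to house 2 or 3; consider each.
Placing it in house 2 leads to a contradiction, so it's in house 3.
Clue 2 places the person who enjoys gardening in house 2.
The only hobby still possible for house 3 is chess.
So house 1 gets cello for instrument.
The flute player is narrowed to house 2 or 4; consider each.
Placing it in house 4 leads to a contradiction, so it's in house 2.
That leaves harp as the instrument for house 4.
Clue 9: the cat owner is in house 3.
So house 1 gets snake for pet.
Clue 3: the frog owner is in house 2.
House 4 pet: only parrot fits.
So: house 1 = cello/snake/cooking, house 2 = flute/frog/gardening, house 3 = piano/cat/chess, house 4 = harp/parrot/hiking.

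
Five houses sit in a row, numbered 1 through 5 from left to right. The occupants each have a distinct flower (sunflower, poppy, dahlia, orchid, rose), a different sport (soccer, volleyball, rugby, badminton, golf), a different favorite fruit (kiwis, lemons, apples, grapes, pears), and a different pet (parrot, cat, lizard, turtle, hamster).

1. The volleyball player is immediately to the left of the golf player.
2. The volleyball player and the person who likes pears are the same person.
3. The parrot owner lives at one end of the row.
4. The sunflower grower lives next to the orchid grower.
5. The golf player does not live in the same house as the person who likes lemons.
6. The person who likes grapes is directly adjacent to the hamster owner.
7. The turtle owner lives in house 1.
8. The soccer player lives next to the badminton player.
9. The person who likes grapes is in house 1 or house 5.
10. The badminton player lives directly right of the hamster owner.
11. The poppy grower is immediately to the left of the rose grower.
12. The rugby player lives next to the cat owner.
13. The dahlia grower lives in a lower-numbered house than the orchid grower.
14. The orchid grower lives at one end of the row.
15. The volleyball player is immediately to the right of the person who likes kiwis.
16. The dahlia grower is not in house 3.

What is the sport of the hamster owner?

soccer

From clue 7, the turtle owner must be in house 1.
Clue 14: the orchid grower is in house 5.
The sunflower grower is in house 4 (clue 4).
House 5's pet must be parrot (nothing else left).
That leaves rose as the flower for house 3.
The only sport still possible for house 1 is rugby.
From clue 11, the poppy grower must be in house 2.
By clue 12, the cat owner is in house 2.
That leaves dahlia as the flower for house 1.
The only pet still possible for house 3 is lizard.
The only pet still possible for house 4 is hamster.
By clue 6, the person who likes grapes is in house 5.
The badminton player is in house 5 (clue 10).
From clue 8, the soccer player must be in house 4.
The only sport still possible for house 2 is volleyball.
House 3 sport: only golf fits.
Clue 2 places the person who likes pears in house 2.
Clue 15 places the person who likes kiwis in house 1.
That leaves apples as the favorite fruit for house 3.
House 4's favorite fruit must be lemons (nothing else left).
So: house 1 = dahlia/rugby/kiwis/turtle, house 2 = poppy/volleyball/pears/cat, house 3 = rose/golf/apples/lizard, house 4 = sunflower/soccer/lemons/hamster, house 5 = orchid/badminton/grapes/parrot.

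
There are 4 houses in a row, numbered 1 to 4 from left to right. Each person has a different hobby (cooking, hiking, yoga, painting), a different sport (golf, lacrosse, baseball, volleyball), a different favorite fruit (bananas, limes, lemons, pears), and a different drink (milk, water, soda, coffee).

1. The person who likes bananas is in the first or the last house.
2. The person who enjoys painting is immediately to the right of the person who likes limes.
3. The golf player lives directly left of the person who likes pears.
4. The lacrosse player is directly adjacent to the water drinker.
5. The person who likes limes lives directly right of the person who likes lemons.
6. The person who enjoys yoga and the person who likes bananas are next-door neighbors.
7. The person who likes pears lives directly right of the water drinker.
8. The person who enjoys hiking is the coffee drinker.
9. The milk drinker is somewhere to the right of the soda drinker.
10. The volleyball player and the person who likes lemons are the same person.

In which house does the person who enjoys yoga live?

The person who enjoys painting is narrowed to house 3 or 4; consider each.
Placing it in house 3 leads to a contradiction, so it's in house 4.
By clue 2, the person who likes limes is in house 3.
The person who likes lemons is in house 2 (clue 5).
By clue 10, the volleyball player is in house 2.
That leaves bananas as the favorite fruit for house 1.
House 4's favorite fruit must be pears (nothing else left).
Clue 3: the golf player is in house 3.
Clue 6: the person who enjoys yoga is in house 2.
From clue 7, the water drinker must be in house 3.
So house 4 gets milk for drink.
Clue 4: the lacrosse player is in house 4.
From clue 8, the person who enjoys hiking must be in house 1.
By clue 8, the coffee drinker is in house 1.
The only hobby still possible for house 3 is cooking.
So house 1 gets baseball for sport.
That leaves soda as the drink for house 2.
So: house 1 = hiking/baseball/bananas/coffee, house 2 = yoga/volleyball/lemons/soda, house 3 = cooking/golf/limes/water, house 4 = painting/lacrosse/pears/milk.

2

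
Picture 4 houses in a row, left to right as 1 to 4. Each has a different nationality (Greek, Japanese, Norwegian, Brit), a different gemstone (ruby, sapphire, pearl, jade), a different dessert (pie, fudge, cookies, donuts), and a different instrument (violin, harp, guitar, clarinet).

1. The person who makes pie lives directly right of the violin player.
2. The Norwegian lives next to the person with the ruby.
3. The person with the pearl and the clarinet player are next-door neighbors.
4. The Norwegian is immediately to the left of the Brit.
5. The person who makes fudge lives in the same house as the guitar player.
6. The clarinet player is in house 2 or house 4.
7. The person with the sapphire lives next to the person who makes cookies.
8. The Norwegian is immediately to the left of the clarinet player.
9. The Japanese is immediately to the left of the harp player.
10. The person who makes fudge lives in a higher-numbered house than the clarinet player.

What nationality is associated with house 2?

Brit

From clue 10, the clarinet player must be in house 2.
Clue 8 places the Norwegian in house 1.
House 1 instrument: only violin fits.
Clue 1 places the person who makes pie in house 2.
Clue 2 places the person with the ruby in house 2.
The Brit is in house 2 (clue 4).
House 4's nationality must be Greek (nothing else left).
By clue 9, the harp player is in house 4.
That leaves Japanese as the nationality for house 3.
So house 1 gets donuts for dessert.
The only instrument still possible for house 3 is guitar.
Clue 5 places the person who makes fudge in house 3.
So house 4 gets cookies for dessert.
Clue 7: the person with the sapphire is in house 3.
House 1 gemstone: only pearl fits.
So house 4 gets jade for gemstone.
So: house 1 = Norwegian/pearl/donuts/violin, house 2 = Brit/ruby/pie/clarinet, house 3 = Japanese/sapphire/fudge/guitar, house 4 = Greek/jade/cookies/harp.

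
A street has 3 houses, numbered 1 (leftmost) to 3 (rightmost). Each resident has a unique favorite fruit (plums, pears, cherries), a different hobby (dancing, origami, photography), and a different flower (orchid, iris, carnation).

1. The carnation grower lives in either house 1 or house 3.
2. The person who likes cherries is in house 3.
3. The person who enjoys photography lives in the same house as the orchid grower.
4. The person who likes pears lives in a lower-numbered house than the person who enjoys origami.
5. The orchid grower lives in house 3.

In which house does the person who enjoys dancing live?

Clue 2: the person who likes cherries is in house 3.
By clue 5, the orchid grower is in house 3.
The only flower still possible for house 1 is carnation.
The only flower still possible for house 2 is iris.
By clue 3, the person who enjoys photography is in house 3.
So house 1 gets dancing for hobby.
House 2's hobby must be origami (nothing else left).
The person who likes pears is in house 1 (clue 4).
House 2 favorite fruit: only plums fits.
So: house 1 = pears/dancing/carnation, house 2 = plums/origami/iris, house 3 = cherries/photography/orchid.

1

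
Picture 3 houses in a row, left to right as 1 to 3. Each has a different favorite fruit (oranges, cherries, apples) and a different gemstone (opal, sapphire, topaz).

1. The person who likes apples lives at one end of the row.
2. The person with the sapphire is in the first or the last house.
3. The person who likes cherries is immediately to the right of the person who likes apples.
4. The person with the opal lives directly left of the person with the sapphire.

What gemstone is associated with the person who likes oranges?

sapphire

Clue 3: the person who likes cherries is in house 2.
By clue 3, the person who likes apples is in house 1.
Clue 4: the person with the opal is in house 2.
Clue 4: the person with the sapphire is in house 3.
House 3's favorite fruit must be oranges (nothing else left).
That leaves topaz as the gemstone for house 1.
So: house 1 = apples/topaz, house 2 = cherries/opal, house 3 = oranges/sapphire.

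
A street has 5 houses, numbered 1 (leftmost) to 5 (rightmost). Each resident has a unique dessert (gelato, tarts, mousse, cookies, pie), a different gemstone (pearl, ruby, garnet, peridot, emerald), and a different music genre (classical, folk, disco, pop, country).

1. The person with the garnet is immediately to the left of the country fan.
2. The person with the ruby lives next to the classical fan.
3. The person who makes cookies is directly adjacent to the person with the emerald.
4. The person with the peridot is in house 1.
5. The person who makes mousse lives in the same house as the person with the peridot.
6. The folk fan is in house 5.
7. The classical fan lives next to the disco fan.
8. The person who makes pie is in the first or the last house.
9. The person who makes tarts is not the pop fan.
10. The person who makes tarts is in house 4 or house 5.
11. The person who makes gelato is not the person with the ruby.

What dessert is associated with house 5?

From clue 4, the person with the peridot must be in house 1.
Clue 5 places the person who makes mousse in house 1.
By clue 6, the folk fan is in house 5.
So house 5 gets pie for dessert.
House 4 dessert: only tarts fits.
The person who makes cookies is narrowed to house 2 or 3; consider each.
Placing it in house 2 leads to a contradiction, so it's in house 3.
House 2 dessert: only gelato fits.
The person with the emerald is narrowed to house 2 or 4; consider each.
Placing it in house 4 leads to a contradiction, so it's in house 2.
Clue 1 places the country fan in house 4.
House 3 gemstone: only garnet fits.
Clue 2 places the person with the ruby in house 4.
By clue 2, the classical fan is in house 3.
Clue 7: the disco fan is in house 2.
So house 5 gets pearl for gemstone.
The only music genre still possible for house 1 is pop.
So: house 1 = mousse/peridot/pop, house 2 = gelato/emerald/disco, house 3 = cookies/garnet/classical, house 4 = tarts/ruby/country, house 5 = pie/pearl/folk.

pie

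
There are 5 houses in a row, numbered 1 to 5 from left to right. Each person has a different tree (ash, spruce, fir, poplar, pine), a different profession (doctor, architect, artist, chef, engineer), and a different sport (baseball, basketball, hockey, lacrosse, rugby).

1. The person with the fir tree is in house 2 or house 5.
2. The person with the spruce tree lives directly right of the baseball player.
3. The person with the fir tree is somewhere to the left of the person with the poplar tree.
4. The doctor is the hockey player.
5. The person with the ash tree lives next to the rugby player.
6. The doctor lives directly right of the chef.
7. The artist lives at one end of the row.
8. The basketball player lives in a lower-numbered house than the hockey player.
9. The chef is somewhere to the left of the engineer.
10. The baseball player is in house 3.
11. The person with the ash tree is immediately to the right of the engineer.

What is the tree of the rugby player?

spruce

By clue 3, the person with the fir tree is in house 2.
Clue 10: the baseball player is in house 3.
So house 1 gets pine for tree.
By clue 2, the person with the spruce tree is in house 4.
That leaves lacrosse as the sport for house 5.
So house 1 gets basketball for sport.
The person with the ash tree is narrowed to house 3 or 5; consider each.
Placing it in house 3 leads to a contradiction, so it's in house 5.
Clue 5: the rugby player is in house 4.
Clue 11: the engineer is in house 4.
The only tree still possible for house 3 is poplar.
House 2 sport: only hockey fits.
The chef is in house 1 (clue 6).
House 2's profession must be doctor (nothing else left).
That leaves architect as the profession for house 3.
House 5 profession: only artist fits.
So: house 1 = pine/chef/basketball, house 2 = fir/doctor/hockey, house 3 = poplar/architect/baseball, house 4 = spruce/engineer/rugby, house 5 = ash/artist/lacrosse.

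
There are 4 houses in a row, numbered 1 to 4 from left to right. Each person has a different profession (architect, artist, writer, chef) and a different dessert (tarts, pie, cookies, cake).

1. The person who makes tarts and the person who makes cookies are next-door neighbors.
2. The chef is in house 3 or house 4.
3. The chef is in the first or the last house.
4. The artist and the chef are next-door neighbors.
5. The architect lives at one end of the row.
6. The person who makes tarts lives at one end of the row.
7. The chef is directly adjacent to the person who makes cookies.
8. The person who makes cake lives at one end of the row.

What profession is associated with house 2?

writer

From clue 3, the chef must be in house 4.
Clue 4 places the artist in house 3.
The person who makes cookies is in house 3 (clue 7).
House 2 profession: only writer fits.
House 2 dessert: only pie fits.
Clue 1 places the person who makes tarts in house 4.
House 1 profession: only architect fits.
So house 1 gets cake for dessert.
So: house 1 = architect/cake, house 2 = writer/pie, house 3 = artist/cookies, house 4 = chef/tarts.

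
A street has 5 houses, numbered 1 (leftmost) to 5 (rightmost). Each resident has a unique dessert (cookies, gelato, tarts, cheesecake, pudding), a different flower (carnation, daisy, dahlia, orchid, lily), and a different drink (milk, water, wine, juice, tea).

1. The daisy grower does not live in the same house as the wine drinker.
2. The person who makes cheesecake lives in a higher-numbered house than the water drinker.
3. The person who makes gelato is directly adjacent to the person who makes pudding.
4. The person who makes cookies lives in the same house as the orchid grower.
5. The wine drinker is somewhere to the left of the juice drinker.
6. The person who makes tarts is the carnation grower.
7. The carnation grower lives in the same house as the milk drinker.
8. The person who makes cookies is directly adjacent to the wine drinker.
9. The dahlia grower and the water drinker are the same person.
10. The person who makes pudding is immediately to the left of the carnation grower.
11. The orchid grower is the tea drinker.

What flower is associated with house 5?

daisy

The person who makes cheesecake is narrowed to house 2 or 3 or 4 or 5; consider each.
Placing it in house 2 and house 3 and house 4 leads to a contradiction, so it's in house 5.
The only drink still possible for house 5 is juice.
The person who makes pudding is narrowed to house 1 or 2 or 3; consider each.
Placing it in house 1 and house 2 leads to a contradiction, so it's in house 3.
Clue 10: the carnation grower is in house 4.
That leaves cookies as the dessert for house 1.
Clue 4: the orchid grower is in house 1.
From clue 6, the person who makes tarts must be in house 4.
The milk drinker is in house 4 (clue 7).
The wine drinker is in house 2 (clue 8).
Clue 11: the tea drinker is in house 1.
So house 2 gets gelato for dessert.
The only drink still possible for house 3 is water.
Clue 9 places the dahlia grower in house 3.
That leaves lily as the flower for house 2.
The only flower still possible for house 5 is daisy.
So: house 1 = cookies/orchid/tea, house 2 = gelato/lily/wine, house 3 = pudding/dahlia/water, house 4 = tarts/carnation/milk, house 5 = cheesecake/daisy/juice.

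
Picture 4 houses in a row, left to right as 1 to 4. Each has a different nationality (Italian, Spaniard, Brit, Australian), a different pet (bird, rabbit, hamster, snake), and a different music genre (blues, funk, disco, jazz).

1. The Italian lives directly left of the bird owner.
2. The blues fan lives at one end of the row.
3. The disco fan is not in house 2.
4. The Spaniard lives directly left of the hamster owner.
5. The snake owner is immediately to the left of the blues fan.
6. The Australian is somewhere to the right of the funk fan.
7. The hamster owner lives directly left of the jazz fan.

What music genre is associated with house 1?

disco

By clue 5, the snake owner is in house 3.
Clue 5: the blues fan is in house 4.
House 1 pet: only rabbit fits.
House 4's pet must be bird (nothing else left).
So house 2 gets funk for music genre.
So house 3 gets jazz for music genre.
Clue 1: the Italian is in house 3.
Clue 4 places the Spaniard in house 1.
The only nationality still possible for house 2 is Brit.
The only nationality still possible for house 4 is Australian.
The only pet still possible for house 2 is hamster.
So house 1 gets disco for music genre.
So: house 1 = Spaniard/rabbit/disco, house 2 = Brit/hamster/funk, house 3 = Italian/snake/jazz, house 4 = Australian/bird/blues.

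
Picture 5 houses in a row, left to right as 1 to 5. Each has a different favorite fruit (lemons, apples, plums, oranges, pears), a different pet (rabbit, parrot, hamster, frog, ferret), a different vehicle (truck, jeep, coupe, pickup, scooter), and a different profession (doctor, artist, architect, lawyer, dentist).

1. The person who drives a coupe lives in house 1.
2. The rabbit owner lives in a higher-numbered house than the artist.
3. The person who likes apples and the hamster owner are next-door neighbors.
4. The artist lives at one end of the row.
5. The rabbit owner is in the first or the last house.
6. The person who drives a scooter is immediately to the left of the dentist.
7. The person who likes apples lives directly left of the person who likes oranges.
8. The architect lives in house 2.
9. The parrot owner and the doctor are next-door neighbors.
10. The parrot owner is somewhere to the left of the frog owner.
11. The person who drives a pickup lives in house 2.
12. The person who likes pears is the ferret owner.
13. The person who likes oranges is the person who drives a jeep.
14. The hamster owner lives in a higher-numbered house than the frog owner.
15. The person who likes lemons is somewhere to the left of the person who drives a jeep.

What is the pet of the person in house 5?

rabbit

Clue 1: the person who drives a coupe is in house 1.
Clue 4 places the artist in house 1.
The rabbit owner is in house 5 (clue 5).
By clue 8, the architect is in house 2.
Clue 11 places the person who drives a pickup in house 2.
The hamster owner is in house 4 (clue 14).
Clue 14: the frog owner is in house 3.
So house 1 gets ferret for pet.
House 2 pet: only parrot fits.
Clue 3 places the person who likes apples in house 3.
From clue 7, the person who likes oranges must be in house 4.
From clue 9, the doctor must be in house 3.
By clue 12, the person who likes pears is in house 1.
Clue 13: the person who drives a jeep is in house 4.
House 5's favorite fruit must be plums (nothing else left).
House 3's vehicle must be scooter (nothing else left).
House 5's vehicle must be truck (nothing else left).
From clue 6, the dentist must be in house 4.
The only favorite fruit still possible for house 2 is lemons.
House 5 profession: only lawyer fits.
So: house 1 = pears/ferret/coupe/artist, house 2 = lemons/parrot/pickup/architect, house 3 = apples/frog/scooter/doctor, house 4 = oranges/hamster/jeep/dentist, house 5 = plums/rabbit/truck/lawyer.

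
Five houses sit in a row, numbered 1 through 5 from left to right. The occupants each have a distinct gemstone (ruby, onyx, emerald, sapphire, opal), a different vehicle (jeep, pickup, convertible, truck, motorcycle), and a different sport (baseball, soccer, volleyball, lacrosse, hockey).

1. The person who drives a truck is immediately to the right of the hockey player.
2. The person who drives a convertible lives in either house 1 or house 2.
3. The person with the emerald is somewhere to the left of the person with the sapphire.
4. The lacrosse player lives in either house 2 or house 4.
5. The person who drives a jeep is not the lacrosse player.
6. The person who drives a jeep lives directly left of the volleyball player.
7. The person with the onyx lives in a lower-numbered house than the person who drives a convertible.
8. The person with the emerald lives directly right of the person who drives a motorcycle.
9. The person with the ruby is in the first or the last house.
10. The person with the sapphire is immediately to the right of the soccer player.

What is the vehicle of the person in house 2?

From clue 7, the person with the onyx must be in house 1.
Clue 7: the person who drives a convertible is in house 2.
House 5's gemstone must be ruby (nothing else left).
So house 1 gets baseball for sport.
That leaves volleyball as the sport for house 5.
Clue 3 places the person with the emerald in house 2.
The person who drives a jeep is in house 4 (clue 6).
The person who drives a motorcycle is in house 1 (clue 8).
Clue 5 places the lacrosse player in house 2.
The only sport still possible for house 3 is soccer.
That leaves hockey as the sport for house 4.
The person who drives a truck is in house 5 (clue 1).
The person with the sapphire is in house 4 (clue 10).
House 3's gemstone must be opal (nothing else left).
House 3 vehicle: only pickup fits.
So: house 1 = onyx/motorcycle/baseball, house 2 = emerald/convertible/lacrosse, house 3 = opal/pickup/soccer, house 4 = sapphire/jeep/hockey, house 5 = ruby/truck/volleyball.

convertible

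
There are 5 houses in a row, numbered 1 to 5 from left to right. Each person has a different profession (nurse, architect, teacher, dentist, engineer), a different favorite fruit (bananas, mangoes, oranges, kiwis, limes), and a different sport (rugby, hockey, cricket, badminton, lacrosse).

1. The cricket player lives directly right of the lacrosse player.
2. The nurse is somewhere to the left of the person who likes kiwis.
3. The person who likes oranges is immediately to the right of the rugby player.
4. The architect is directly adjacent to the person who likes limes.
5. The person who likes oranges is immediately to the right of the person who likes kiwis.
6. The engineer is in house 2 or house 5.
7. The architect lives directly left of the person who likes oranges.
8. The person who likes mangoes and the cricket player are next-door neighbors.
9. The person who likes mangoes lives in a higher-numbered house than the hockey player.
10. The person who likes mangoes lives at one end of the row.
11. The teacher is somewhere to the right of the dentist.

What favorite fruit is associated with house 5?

Clue 10: the person who likes mangoes is in house 5.
By clue 8, the cricket player is in house 4.
House 5's sport must be badminton (nothing else left).
From clue 1, the lacrosse player must be in house 3.
So house 1 gets hockey for sport.
The only sport still possible for house 2 is rugby.
From clue 3, the person who likes oranges must be in house 3.
Clue 5: the person who likes kiwis is in house 2.
Clue 7: the architect is in house 2.
That leaves engineer as the profession for house 5.
Clue 4: the person who likes limes is in house 1.
House 1's profession must be nurse (nothing else left).
That leaves dentist as the profession for house 3.
That leaves teacher as the profession for house 4.
So house 4 gets bananas for favorite fruit.
So: house 1 = nurse/limes/hockey, house 2 = architect/kiwis/rugby, house 3 = dentist/oranges/lacrosse, house 4 = teacher/bananas/cricket, house 5 = engineer/mangoes/badminton.

mangoes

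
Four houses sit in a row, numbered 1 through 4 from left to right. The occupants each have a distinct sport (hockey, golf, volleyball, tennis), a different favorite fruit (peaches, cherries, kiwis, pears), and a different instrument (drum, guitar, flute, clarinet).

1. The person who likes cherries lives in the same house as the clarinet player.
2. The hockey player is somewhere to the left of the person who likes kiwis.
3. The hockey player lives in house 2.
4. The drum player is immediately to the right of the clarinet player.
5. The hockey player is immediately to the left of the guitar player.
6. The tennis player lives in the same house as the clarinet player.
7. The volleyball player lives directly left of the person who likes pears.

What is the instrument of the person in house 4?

flute

The hockey player is in house 2 (clue 3).
Clue 5: the guitar player is in house 3.
The only sport still possible for house 4 is golf.
By clue 4, the drum player is in house 2.
From clue 4, the clarinet player must be in house 1.
Clue 6: the tennis player is in house 1.
House 3's sport must be volleyball (nothing else left).
The only instrument still possible for house 4 is flute.
Clue 1: the person who likes cherries is in house 1.
Clue 7 places the person who likes pears in house 4.
So house 2 gets peaches for favorite fruit.
House 3 favorite fruit: only kiwis fits.
So: house 1 = tennis/cherries/clarinet, house 2 = hockey/peaches/drum, house 3 = volleyball/kiwis/guitar, house 4 = golf/pears/flute.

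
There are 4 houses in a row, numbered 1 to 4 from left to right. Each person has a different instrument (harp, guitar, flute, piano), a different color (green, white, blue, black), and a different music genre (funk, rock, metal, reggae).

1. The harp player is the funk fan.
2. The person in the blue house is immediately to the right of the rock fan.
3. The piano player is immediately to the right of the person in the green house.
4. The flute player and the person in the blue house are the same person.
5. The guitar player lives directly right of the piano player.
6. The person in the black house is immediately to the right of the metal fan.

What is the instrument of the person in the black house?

guitar

House 1 instrument: only harp fits.
Clue 1 places the funk fan in house 1.
The only music genre still possible for house 4 is reggae.
That leaves piano as the instrument for house 2.
The person in the green house is in house 1 (clue 3).
Clue 5: the guitar player is in house 3.
So house 4 gets flute for instrument.
So house 2 gets white for color.
The person in the blue house is in house 4 (clue 4).
The only color still possible for house 3 is black.
From clue 2, the rock fan must be in house 3.
By clue 6, the metal fan is in house 2.
So: house 1 = harp/green/funk, house 2 = piano/white/metal, house 3 = guitar/black/rock, house 4 = flute/blue/reggae.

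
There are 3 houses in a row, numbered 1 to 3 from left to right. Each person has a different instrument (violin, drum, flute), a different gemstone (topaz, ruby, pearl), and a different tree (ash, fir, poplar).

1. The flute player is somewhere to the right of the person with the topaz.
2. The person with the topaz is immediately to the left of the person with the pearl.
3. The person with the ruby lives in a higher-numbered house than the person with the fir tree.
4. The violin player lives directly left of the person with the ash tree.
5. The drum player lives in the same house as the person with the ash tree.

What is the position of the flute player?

The only instrument still possible for house 1 is violin.
The only gemstone still possible for house 1 is topaz.
By clue 2, the person with the pearl is in house 2.
Clue 4: the person with the ash tree is in house 2.
Clue 5: the drum player is in house 2.
So house 3 gets flute for instrument.
That leaves ruby as the gemstone for house 3.
That leaves fir as the tree for house 1.
That leaves poplar as the tree for house 3.
So: house 1 = violin/topaz/fir, house 2 = drum/pearl/ash, house 3 = flute/ruby/poplar.

3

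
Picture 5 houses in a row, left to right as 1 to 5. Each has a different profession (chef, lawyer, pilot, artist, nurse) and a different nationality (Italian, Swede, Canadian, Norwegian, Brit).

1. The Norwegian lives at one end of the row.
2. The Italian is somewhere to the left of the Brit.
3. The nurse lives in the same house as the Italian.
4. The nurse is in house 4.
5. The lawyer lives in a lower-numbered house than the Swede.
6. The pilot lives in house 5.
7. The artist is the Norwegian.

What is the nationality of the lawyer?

From clue 4, the nurse must be in house 4.
Clue 6: the pilot is in house 5.
So house 1 gets artist for profession.
Clue 3 places the Italian in house 4.
By clue 7, the Norwegian is in house 1.
By clue 2, the Brit is in house 5.
House 2 nationality: only Canadian fits.
That leaves Swede as the nationality for house 3.
From clue 5, the lawyer must be in house 2.
House 3's profession must be chef (nothing else left).
So: house 1 = artist/Norwegian, house 2 = lawyer/Canadian, house 3 = chef/Swede, house 4 = nurse/Italian, house 5 = pilot/Brit.

Canadian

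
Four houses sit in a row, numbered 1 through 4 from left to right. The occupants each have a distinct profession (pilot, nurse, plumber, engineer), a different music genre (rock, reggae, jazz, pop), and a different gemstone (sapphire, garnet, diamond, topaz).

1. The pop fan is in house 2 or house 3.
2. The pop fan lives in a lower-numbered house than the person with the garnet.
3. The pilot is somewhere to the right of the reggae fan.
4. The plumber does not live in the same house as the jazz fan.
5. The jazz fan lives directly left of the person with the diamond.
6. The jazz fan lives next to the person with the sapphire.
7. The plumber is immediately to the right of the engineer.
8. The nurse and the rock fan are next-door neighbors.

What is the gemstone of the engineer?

That leaves rock as the music genre for house 4.
Clue 8 places the nurse in house 3.
House 1's profession must be engineer (nothing else left).
Clue 7: the plumber is in house 2.
So house 4 gets pilot for profession.
That leaves topaz as the gemstone for house 1.
House 3 gemstone: only garnet fits.
The pop fan is in house 2 (clue 2).
The jazz fan is narrowed to house 1 or 3; consider each.
Placing it in house 1 leads to a contradiction, so it's in house 3.
By clue 5, the person with the diamond is in house 4.
House 1's music genre must be reggae (nothing else left).
The only gemstone still possible for house 2 is sapphire.
So: house 1 = engineer/reggae/topaz, house 2 = plumber/pop/sapphire, house 3 = nurse/jazz/garnet, house 4 = pilot/rock/diamond.

topaz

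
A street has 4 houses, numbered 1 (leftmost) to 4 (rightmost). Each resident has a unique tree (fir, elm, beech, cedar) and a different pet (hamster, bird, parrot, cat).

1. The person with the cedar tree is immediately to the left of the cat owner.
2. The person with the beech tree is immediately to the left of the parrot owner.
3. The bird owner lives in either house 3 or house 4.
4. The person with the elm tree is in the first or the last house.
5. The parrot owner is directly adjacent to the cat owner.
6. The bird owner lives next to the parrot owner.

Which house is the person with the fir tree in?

That leaves hamster as the pet for house 1.
The person with the elm tree is narrowed to house 1 or 4; consider each.
Placing it in house 1 leads to a contradiction, so it's in house 4.
The bird owner is narrowed to house 3 or 4; consider each.
Placing it in house 3 leads to a contradiction, so it's in house 4.
By clue 6, the parrot owner is in house 3.
House 2 pet: only cat fits.
The person with the cedar tree is in house 1 (clue 1).
By clue 2, the person with the beech tree is in house 2.
That leaves fir as the tree for house 3.
So: house 1 = cedar/hamster, house 2 = beech/cat, house 3 = fir/parrot, house 4 = elm/bird.

3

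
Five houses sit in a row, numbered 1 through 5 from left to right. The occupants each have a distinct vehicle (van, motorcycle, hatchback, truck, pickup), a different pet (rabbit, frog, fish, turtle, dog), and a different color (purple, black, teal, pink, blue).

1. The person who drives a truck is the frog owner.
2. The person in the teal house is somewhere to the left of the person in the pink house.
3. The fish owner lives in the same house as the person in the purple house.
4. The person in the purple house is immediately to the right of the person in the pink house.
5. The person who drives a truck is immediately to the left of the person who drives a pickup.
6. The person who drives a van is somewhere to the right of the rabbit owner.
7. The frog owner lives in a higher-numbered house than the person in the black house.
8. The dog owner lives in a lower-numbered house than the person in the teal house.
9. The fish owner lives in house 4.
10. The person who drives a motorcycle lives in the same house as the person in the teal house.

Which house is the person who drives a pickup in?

4

The fish owner is in house 4 (clue 9).
Clue 3 places the person in the purple house in house 4.
Clue 4 places the person in the pink house in house 3.
House 1 vehicle: only hatchback fits.
The only vehicle still possible for house 5 is van.
House 5 pet: only turtle fits.
That leaves blue as the color for house 5.
By clue 8, the dog owner is in house 1.
The person who drives a motorcycle is in house 2 (clue 10).
House 3's vehicle must be truck (nothing else left).
House 4 vehicle: only pickup fits.
House 1's color must be black (nothing else left).
So house 2 gets teal for color.
From clue 1, the frog owner must be in house 3.
House 2's pet must be rabbit (nothing else left).
So: house 1 = hatchback/dog/black, house 2 = motorcycle/rabbit/teal, house 3 = truck/frog/pink, house 4 = pickup/fish/purple, house 5 = van/turtle/blue.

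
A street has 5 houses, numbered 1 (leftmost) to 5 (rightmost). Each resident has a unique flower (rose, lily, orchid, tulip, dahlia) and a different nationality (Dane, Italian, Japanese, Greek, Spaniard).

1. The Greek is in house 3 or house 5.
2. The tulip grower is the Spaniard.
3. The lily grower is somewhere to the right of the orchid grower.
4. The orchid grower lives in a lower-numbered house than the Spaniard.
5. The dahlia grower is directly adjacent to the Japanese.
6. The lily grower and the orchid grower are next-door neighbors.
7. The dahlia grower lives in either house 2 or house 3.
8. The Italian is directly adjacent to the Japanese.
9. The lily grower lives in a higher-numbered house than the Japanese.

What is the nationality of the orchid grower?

Greek

The dahlia grower is narrowed to house 2 or 3; consider each.
Placing it in house 3 leads to a contradiction, so it's in house 2.
That leaves rose as the flower for house 1.
So house 3 gets orchid for flower.
Clue 6: the lily grower is in house 4.
House 5 flower: only tulip fits.
By clue 2, the Spaniard is in house 5.
House 3's nationality must be Greek (nothing else left).
By clue 8, the Italian is in house 2.
House 1 nationality: only Japanese fits.
That leaves Dane as the nationality for house 4.
So: house 1 = rose/Japanese, house 2 = dahlia/Italian, house 3 = orchid/Greek, house 4 = lily/Dane, house 5 = tulip/Spaniard.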